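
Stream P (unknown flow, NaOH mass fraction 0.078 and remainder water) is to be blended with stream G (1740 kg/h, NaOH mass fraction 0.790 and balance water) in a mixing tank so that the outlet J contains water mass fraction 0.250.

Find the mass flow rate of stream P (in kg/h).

103.6 kg/h

Let P be the unknown flow. Total out = 1740 + P.
water balance: 365.4 + 0.922·P = 0.250·(1740 + P)
(0.922 − 0.250)·P = 0.250×1740 − 365.4 = 69.6
P = 69.6 / 0.672 = 103.57 kg/h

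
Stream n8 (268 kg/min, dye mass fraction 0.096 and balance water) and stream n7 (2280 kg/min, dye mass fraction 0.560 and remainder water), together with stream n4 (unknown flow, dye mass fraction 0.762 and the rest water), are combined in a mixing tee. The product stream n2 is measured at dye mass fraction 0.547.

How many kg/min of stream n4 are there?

Let n4 be the unknown flow. Total out = 2548 + n4.
dye balance: 1302.5 + 0.762·n4 = 0.547·(2548 + n4)
(0.762 − 0.547)·n4 = 0.547×2548 − 1302.5 = 91.228
n4 = 91.228 / 0.215 = 424.32 kg/min

424.3 kg/min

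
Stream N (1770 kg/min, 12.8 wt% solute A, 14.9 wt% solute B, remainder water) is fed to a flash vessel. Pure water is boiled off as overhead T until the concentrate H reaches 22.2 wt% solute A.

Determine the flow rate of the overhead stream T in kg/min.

749.5 kg/min

solute A is conserved: 1770×0.128 = 226.56 kg/min all reports to the concentrate.
Concentrate = 226.56/(target fraction) = 1020.5 kg/min.
Overhead = 1770 − 1020.5 = 749.46 kg/min.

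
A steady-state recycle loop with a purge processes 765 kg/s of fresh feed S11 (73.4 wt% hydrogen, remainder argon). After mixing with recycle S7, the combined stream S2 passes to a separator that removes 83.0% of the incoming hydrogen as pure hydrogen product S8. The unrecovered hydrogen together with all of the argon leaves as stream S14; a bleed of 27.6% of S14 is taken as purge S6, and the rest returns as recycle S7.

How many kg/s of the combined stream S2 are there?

argon enters only via S11 and leaves only via the purge: 765×0.266 = 0.276×(argon in S14), and the separator passes all argon, so argon in S2 = argon in S14 = 737.28 kg/s.
hydrogen in S2: m_A = 765×0.734 + (1−0.276)·(1−0.830)·m_A, so m_A = 561.51/0.8769 = 640.32 kg/s.
S2 = 640.32 + 737.28 = 1377.6 kg/s.

1378 kg/s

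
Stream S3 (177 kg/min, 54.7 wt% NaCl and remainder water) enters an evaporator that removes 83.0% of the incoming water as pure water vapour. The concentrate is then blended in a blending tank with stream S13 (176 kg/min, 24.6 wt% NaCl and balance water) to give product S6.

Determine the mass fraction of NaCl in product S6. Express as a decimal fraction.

Vapour removed = 0.830×0.453×177 = 66.55 kg/min; concentrate = 110.45 kg/min.
NaCl reaching the mixer = 96.819 (from concentrate) + 176×0.246 = 140.12 kg/min.
Product flow = 110.45 + 176 = 286.45 kg/min; NaCl fraction = 0.489.

0.489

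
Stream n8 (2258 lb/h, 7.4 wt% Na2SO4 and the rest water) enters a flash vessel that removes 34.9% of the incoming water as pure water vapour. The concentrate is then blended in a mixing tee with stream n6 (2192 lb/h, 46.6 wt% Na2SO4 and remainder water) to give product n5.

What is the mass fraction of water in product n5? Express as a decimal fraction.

Vapour removed = 0.349×0.926×2258 = 729.73 lb/h; concentrate = 1528.3 lb/h.
water reaching the mixer = 1361.2 (from concentrate) + 2192×0.534 = 2531.7 lb/h.
Product flow = 1528.3 + 2192 = 3720.3 lb/h; water fraction = 0.681.

0.681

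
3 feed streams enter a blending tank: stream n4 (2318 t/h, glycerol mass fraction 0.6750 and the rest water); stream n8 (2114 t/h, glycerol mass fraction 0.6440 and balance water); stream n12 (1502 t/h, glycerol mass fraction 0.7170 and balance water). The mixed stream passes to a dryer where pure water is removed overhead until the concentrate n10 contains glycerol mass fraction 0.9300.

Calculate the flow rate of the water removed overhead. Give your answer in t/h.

1630 t/h

glycerol entering = 2318×0.675 + 2114×0.644 + 1502×0.717 = 4003 t/h.
All glycerol reports to n10, so n10 = 4003/0.930 = 4304.3 t/h.
Total feed = 5934 t/h; overhead = 5934 − 4304.3 = 1629.7 t/h.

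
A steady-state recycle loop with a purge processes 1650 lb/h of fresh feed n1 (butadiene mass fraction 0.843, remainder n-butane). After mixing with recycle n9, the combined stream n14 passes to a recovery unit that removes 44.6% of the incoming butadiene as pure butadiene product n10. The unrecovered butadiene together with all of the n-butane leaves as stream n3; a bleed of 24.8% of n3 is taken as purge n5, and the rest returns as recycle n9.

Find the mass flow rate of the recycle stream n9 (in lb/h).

1779 lb/h

n-butane enters only via n1 and leaves only via the purge: 1650×0.157 = 0.248×(n-butane in n3), and the recovery unit passes all n-butane, so n-butane in n14 = n-butane in n3 = 1044.6 lb/h.
butadiene in n14: m_A = 1650×0.843 + (1−0.248)·(1−0.446)·m_A, so m_A = 1391/0.5834 = 2384.2 lb/h.
n3 = (1−0.446)×2384.2 + 1044.6 = 2365.4 lb/h.
Recycle n9 = (1−0.248)×2365.4 = 1778.8 lb/h.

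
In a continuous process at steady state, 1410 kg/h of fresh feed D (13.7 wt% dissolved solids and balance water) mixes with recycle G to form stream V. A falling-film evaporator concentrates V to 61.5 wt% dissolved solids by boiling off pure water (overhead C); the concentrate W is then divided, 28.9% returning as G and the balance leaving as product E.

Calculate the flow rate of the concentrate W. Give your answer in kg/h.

Overall dissolved solids balance (none leaves overhead): dissolved solids in fresh feed = dissolved solids in product, i.e. 1410×0.137 = (1−0.289)·W·0.615.
W = 193.17/(0.615×0.711) = 441.77 kg/h.

441.8 kg/h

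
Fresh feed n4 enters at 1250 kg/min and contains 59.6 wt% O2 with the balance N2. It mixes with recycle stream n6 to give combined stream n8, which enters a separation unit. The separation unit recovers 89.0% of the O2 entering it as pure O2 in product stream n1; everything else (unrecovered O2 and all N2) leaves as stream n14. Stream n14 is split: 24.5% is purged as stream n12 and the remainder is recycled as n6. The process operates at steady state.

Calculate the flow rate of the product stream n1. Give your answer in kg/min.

O2 in n8: m_A = 1250×0.596 + (1−0.245)·(1−0.890)·m_A, so m_A = 745/0.9170 = 812.48 kg/min.
Product n1 = 0.890×812.48 = 723.1 kg/min.

723.1 kg/min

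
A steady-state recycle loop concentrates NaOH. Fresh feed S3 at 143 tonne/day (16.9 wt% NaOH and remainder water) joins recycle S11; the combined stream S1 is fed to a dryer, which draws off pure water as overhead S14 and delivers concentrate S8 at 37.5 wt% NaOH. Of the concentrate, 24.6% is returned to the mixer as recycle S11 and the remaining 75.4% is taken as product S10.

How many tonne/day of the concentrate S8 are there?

Overall NaOH balance (none leaves overhead): NaOH in fresh feed = NaOH in product, i.e. 143×0.169 = (1−0.246)·S8·0.375.
S8 = 24.167/(0.375×0.754) = 85.471 tonne/day.

85.47 tonne/day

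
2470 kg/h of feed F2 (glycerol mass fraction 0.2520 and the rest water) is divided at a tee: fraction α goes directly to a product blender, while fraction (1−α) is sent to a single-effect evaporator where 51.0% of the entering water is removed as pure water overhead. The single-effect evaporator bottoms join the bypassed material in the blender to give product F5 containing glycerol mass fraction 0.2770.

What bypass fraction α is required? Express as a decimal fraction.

All 2470×0.252 = 622.44 kg/h of glycerol reaches F5, so F5 = 622.44/0.277 = 2247.1 kg/h and vapour = 222.92 kg/h.
The evaporator receives (1−α)·2470 of feed at 0.748 water and removes 0.510 of that water:
0.510×0.748×(1−α)×2470 = 222.92
(1−α) = 222.92/942.26 = 0.2366;  α = 0.7634.

0.763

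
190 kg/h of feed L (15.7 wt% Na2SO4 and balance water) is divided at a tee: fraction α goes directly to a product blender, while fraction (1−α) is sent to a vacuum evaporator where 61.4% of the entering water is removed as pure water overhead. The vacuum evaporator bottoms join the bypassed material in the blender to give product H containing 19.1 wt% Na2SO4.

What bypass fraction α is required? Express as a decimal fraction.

All 190×0.157 = 29.83 kg/h of Na2SO4 reaches H, so H = 29.83/0.191 = 156.18 kg/h and vapour = 33.822 kg/h.
The evaporator receives (1−α)·190 of feed at 0.843 water and removes 0.614 of that water:
0.614×0.843×(1−α)×190 = 33.822
(1−α) = 33.822/98.344 = 0.3439;  α = 0.6561.

0.656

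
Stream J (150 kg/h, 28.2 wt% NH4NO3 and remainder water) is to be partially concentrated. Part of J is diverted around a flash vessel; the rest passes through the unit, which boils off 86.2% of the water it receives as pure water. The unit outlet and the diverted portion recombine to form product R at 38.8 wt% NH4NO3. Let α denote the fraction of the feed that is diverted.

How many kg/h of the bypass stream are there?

All 150×0.282 = 42.3 kg/h of NH4NO3 reaches R, so R = 42.3/0.388 = 109.02 kg/h and vapour = 40.979 kg/h.
The evaporator receives (1−α)·150 of feed at 0.718 water and removes 0.862 of that water:
0.862×0.718×(1−α)×150 = 40.979
(1−α) = 40.979/92.837 = 0.4414;  α = 0.5586.
Bypass flow = 0.5586×150 = 83.788 kg/h.

83.79 kg/h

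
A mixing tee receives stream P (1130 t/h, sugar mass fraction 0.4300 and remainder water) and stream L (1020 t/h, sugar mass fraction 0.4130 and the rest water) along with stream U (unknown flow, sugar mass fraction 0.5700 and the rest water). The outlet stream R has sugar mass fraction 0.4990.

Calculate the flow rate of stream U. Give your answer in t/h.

Let U be the unknown flow. Total out = 2150 + U.
sugar balance: 907.16 + 0.570·U = 0.499·(2150 + U)
(0.570 − 0.499)·U = 0.499×2150 − 907.16 = 165.69
U = 165.69 / 0.071 = 2333.7 t/h

2334 t/h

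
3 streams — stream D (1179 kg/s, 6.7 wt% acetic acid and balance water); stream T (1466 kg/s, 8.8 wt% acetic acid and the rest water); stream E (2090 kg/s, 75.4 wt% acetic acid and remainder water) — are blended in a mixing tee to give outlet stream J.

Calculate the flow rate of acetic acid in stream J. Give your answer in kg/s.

acetic acid out = acetic acid in = 1179×0.067 + 1466×0.088 + 2090×0.754 = 1783.9 kg/s.

1784 kg/s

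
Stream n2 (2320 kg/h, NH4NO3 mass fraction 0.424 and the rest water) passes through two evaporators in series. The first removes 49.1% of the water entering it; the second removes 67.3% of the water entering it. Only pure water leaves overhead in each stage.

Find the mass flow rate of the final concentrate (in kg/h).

1206 kg/h

water in feed = 2320×0.576 = 1336.3 kg/h.
After stage 1: water left = (1−0.491)×1336.3 = 680.19; stream total = 1663.9 kg/h.
After stage 2: water left = (1−0.673)×680.19 = 222.42; final concentrate = 1206.1 kg/h.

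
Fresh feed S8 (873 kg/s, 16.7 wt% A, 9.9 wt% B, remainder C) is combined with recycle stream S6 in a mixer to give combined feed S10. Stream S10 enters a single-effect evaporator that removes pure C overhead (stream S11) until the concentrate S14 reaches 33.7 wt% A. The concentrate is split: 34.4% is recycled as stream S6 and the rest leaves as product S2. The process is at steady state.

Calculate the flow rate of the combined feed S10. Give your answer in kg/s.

1100 kg/s

Overall A balance (none leaves overhead): A in fresh feed = A in product, i.e. 873×0.167 = (1−0.344)·S14·0.337.
S14 = 145.79/(0.337×0.656) = 659.47 kg/s.
Recycle S6 = 0.344×659.47 = 226.86 kg/s.
Combined feed S10 = 873 + 226.86 = 1099.9 kg/s.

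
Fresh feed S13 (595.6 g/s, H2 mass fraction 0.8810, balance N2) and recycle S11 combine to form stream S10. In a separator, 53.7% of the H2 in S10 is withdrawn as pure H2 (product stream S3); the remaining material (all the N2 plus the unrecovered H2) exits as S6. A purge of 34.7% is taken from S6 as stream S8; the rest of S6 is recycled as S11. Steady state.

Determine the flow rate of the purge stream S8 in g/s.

N2 enters only via S13 and leaves only via the purge: 595.6×0.119 = 0.347×(N2 in S6), and the separator passes all N2, so N2 in S10 = N2 in S6 = 204.25 g/s.
H2 in S10: m_A = 595.6×0.881 + (1−0.347)·(1−0.537)·m_A, so m_A = 524.72/0.6977 = 752.12 g/s.
S6 = (1−0.537)×752.12 + 204.25 = 552.49 g/s.
Purge S8 = 0.347×552.49 = 191.71 g/s.

191.7 g/s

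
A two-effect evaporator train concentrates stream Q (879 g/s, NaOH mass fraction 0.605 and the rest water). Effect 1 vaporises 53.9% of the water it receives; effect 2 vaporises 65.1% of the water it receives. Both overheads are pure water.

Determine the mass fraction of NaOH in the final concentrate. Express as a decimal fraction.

water in feed = 879×0.395 = 347.21 g/s.
After stage 1: water left = (1−0.539)×347.21 = 160.06; stream total = 691.86 g/s.
After stage 2: water left = (1−0.651)×160.06 = 55.861; final concentrate = 587.66 g/s.
NaOH fraction = 531.79/587.66 = 0.905.

0.905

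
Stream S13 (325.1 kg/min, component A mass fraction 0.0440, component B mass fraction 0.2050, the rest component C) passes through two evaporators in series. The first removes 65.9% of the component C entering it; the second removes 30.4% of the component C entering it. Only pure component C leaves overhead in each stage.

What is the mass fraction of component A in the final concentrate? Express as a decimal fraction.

component C in feed = 325.1×0.751 = 244.15 kg/min.
After stage 1: component C left = (1−0.659)×244.15 = 83.255; stream total = 164.21 kg/min.
After stage 2: component C left = (1−0.304)×83.255 = 57.946; final concentrate = 138.9 kg/min.
component A fraction = 14.304/138.9 = 0.1030.

0.1030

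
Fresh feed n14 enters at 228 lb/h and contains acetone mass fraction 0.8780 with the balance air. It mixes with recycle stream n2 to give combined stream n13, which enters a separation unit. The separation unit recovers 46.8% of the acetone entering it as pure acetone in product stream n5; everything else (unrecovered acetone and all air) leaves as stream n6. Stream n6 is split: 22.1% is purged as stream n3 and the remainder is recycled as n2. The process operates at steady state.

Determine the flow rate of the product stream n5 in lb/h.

acetone in n13: m_A = 228×0.878 + (1−0.221)·(1−0.468)·m_A, so m_A = 200.18/0.5856 = 341.86 lb/h.
Product n5 = 0.468×341.86 = 159.99 lb/h.

160 lb/h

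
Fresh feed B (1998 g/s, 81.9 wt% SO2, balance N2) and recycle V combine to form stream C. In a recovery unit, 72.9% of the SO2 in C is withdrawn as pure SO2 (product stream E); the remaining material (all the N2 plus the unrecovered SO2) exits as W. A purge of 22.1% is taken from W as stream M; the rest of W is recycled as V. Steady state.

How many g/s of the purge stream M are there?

N2 enters only via B and leaves only via the purge: 1998×0.181 = 0.221×(N2 in W), and the recovery unit passes all N2, so N2 in C = N2 in W = 1636.4 g/s.
SO2 in C: m_A = 1998×0.819 + (1−0.221)·(1−0.729)·m_A, so m_A = 1636.4/0.7889 = 2074.3 g/s.
W = (1−0.729)×2074.3 + 1636.4 = 2198.5 g/s.
Purge M = 0.221×2198.5 = 485.87 g/s.

485.9 g/s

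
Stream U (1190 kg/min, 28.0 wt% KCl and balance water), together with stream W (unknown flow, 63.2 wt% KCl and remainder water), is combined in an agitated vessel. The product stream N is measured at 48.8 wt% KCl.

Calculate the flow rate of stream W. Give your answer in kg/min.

1719 kg/min

Let W be the unknown flow. Total out = 1190 + W.
KCl balance: 333.2 + 0.632·W = 0.488·(1190 + W)
(0.632 − 0.488)·W = 0.488×1190 − 333.2 = 247.52
W = 247.52 / 0.144 = 1718.9 kg/min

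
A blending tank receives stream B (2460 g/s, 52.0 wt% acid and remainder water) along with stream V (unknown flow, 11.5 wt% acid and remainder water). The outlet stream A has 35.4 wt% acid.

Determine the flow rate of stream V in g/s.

Let V be the unknown flow. Total out = 2460 + V.
acid balance: 1279.2 + 0.115·V = 0.354·(2460 + V)
(0.115 − 0.354)·V = 0.354×2460 − 1279.2 = -408.36
V = -408.36 / -0.239 = 1708.6 g/s

1709 g/s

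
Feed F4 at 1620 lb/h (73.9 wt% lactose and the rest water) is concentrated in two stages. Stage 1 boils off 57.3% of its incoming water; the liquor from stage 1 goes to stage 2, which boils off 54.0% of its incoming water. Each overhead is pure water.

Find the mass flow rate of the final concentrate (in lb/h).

1280 lb/h

water in feed = 1620×0.261 = 422.82 lb/h.
After stage 1: water left = (1−0.573)×422.82 = 180.54; stream total = 1377.7 lb/h.
After stage 2: water left = (1−0.540)×180.54 = 83.05; final concentrate = 1280.2 lb/h.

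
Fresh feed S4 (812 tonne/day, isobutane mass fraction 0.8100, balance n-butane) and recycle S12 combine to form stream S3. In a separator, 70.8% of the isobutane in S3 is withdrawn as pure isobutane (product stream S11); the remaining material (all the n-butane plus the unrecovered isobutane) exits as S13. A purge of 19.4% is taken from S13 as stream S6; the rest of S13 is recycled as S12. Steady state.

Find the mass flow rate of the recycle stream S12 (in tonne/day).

n-butane enters only via S4 and leaves only via the purge: 812×0.190 = 0.194×(n-butane in S13), and the separator passes all n-butane, so n-butane in S3 = n-butane in S13 = 795.26 tonne/day.
isobutane in S3: m_A = 812×0.810 + (1−0.194)·(1−0.708)·m_A, so m_A = 657.72/0.7646 = 860.16 tonne/day.
S13 = (1−0.708)×860.16 + 795.26 = 1046.4 tonne/day.
Recycle S12 = (1−0.194)×1046.4 = 843.42 tonne/day.

843.4 tonne/day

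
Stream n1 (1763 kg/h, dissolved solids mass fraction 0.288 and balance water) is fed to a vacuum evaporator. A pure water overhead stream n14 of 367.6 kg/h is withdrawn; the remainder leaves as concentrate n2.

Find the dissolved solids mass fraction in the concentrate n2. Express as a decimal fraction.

dissolved solids is not removed: 1763×0.288 = 507.74 kg/h of dissolved solids enters n2.
Concentrate = 1763 − 367.6 = 1395.4 kg/h.
Mass fraction = 507.74/1395.4 = 0.364.

0.364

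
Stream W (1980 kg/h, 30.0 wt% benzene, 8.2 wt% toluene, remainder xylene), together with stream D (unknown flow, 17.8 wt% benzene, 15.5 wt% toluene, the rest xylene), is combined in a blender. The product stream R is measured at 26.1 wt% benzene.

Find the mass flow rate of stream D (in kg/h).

930.4 kg/h

Let D be the unknown flow. Total out = 1980 + D.
benzene balance: 594 + 0.178·D = 0.261·(1980 + D)
(0.178 − 0.261)·D = 0.261×1980 − 594 = -77.22
D = -77.22 / -0.083 = 930.36 kg/h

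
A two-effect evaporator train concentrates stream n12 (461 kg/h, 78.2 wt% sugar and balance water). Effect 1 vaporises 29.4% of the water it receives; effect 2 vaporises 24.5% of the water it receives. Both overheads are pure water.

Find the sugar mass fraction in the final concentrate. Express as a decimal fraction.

0.871

water in feed = 461×0.218 = 100.5 kg/h.
After stage 1: water left = (1−0.294)×100.5 = 70.952; stream total = 431.45 kg/h.
After stage 2: water left = (1−0.245)×70.952 = 53.568; final concentrate = 414.07 kg/h.
sugar fraction = 360.5/414.07 = 0.871.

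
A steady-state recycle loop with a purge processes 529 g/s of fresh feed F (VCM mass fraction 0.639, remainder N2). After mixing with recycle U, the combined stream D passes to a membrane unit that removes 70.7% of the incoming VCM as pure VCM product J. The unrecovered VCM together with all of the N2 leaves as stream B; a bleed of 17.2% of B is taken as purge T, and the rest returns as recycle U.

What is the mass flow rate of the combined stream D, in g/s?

1557 g/s

N2 enters only via F and leaves only via the purge: 529×0.361 = 0.172×(N2 in B), and the membrane unit passes all N2, so N2 in D = N2 in B = 1110.3 g/s.
VCM in D: m_A = 529×0.639 + (1−0.172)·(1−0.707)·m_A, so m_A = 338.03/0.7574 = 446.31 g/s.
D = 446.31 + 1110.3 = 1556.6 g/s.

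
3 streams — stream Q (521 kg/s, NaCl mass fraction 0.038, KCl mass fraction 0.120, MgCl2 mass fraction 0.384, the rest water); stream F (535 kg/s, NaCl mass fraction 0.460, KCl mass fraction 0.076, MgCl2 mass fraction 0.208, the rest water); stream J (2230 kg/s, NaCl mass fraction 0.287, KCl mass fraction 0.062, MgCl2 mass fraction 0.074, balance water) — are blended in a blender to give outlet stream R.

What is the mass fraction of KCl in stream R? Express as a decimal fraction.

Total flow out = 521 + 535 + 2230 = 3286 kg/s.
KCl in = 521×0.120 + 535×0.076 + 2230×0.062 = 241.44 kg/s.
KCl mass fraction in R = 241.44/3286 = 0.073.

0.073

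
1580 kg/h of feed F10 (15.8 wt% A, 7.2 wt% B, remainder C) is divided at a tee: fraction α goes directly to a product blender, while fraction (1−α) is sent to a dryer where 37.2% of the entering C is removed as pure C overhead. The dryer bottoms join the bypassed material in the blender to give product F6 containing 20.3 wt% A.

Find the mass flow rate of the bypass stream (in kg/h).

All 1580×0.158 = 249.64 kg/h of A reaches F6, so F6 = 249.64/0.203 = 1229.8 kg/h and vapour = 350.25 kg/h.
The evaporator receives (1−α)·1580 of feed at 0.770 C and removes 0.372 of that C:
0.372×0.770×(1−α)×1580 = 350.25
(1−α) = 350.25/452.58 = 0.7739;  α = 0.2261.
Bypass flow = 0.2261×1580 = 357.24 kg/h.

357.2 kg/h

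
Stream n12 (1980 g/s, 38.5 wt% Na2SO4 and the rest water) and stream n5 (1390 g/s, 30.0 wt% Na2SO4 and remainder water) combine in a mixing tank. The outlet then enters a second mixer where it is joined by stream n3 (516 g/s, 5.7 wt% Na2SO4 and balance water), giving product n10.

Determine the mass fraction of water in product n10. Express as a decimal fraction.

Overall, product flow = 3886 g/s.
water in = 1980×0.615 + 1390×0.700 + 516×0.943 = 2677.3 g/s.
water fraction in n10 = 0.6890.

0.6890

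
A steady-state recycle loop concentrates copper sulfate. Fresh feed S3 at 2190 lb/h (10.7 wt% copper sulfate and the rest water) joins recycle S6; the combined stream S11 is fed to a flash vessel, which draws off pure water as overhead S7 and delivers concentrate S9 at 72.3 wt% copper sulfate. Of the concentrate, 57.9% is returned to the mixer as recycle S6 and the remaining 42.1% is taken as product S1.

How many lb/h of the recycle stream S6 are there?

445.7 lb/h

Overall copper sulfate balance (none leaves overhead): copper sulfate in fresh feed = copper sulfate in product, i.e. 2190×0.107 = (1−0.579)·S9·0.723.
S9 = 234.33/(0.723×0.421) = 769.85 lb/h.
Recycle S6 = 0.579×769.85 = 445.74 lb/h.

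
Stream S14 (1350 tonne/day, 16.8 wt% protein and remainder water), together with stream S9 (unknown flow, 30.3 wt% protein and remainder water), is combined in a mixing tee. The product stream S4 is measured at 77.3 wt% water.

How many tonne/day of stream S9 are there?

1048 tonne/day

Let S9 be the unknown flow. Total out = 1350 + S9.
water balance: 1123.2 + 0.697·S9 = 0.773·(1350 + S9)
(0.697 − 0.773)·S9 = 0.773×1350 − 1123.2 = -79.65
S9 = -79.65 / -0.076 = 1048 tonne/day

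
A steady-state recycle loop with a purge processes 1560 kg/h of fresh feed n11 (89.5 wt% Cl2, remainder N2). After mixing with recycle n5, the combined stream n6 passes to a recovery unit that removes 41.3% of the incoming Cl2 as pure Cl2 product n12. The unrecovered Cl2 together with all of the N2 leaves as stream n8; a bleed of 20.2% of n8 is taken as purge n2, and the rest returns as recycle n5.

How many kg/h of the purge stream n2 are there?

475.2 kg/h

N2 enters only via n11 and leaves only via the purge: 1560×0.105 = 0.202×(N2 in n8), and the recovery unit passes all N2, so N2 in n6 = N2 in n8 = 810.89 kg/h.
Cl2 in n6: m_A = 1560×0.895 + (1−0.202)·(1−0.413)·m_A, so m_A = 1396.2/0.5316 = 2626.5 kg/h.
n8 = (1−0.413)×2626.5 + 810.89 = 2352.7 kg/h.
Purge n2 = 0.202×2352.7 = 475.24 kg/h.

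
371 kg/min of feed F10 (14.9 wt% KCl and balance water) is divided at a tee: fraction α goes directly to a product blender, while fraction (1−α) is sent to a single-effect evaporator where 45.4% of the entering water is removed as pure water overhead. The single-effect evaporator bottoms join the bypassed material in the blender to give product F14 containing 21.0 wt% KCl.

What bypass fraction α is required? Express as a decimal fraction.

All 371×0.149 = 55.279 kg/min of KCl reaches F14, so F14 = 55.279/0.210 = 263.23 kg/min and vapour = 107.77 kg/min.
The evaporator receives (1−α)·371 of feed at 0.851 water and removes 0.454 of that water:
0.454×0.851×(1−α)×371 = 107.77
(1−α) = 107.77/143.34 = 0.7518;  α = 0.2482.

0.248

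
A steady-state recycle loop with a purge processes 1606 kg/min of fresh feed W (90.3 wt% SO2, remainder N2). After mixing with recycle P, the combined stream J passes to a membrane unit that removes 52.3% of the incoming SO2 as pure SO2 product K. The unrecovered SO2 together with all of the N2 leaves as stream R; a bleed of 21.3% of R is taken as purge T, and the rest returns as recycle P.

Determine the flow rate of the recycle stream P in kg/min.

N2 enters only via W and leaves only via the purge: 1606×0.097 = 0.213×(N2 in R), and the membrane unit passes all N2, so N2 in J = N2 in R = 731.37 kg/min.
SO2 in J: m_A = 1606×0.903 + (1−0.213)·(1−0.523)·m_A, so m_A = 1450.2/0.6246 = 2321.8 kg/min.
R = (1−0.523)×2321.8 + 731.37 = 1838.9 kg/min.
Recycle P = (1−0.213)×1838.9 = 1447.2 kg/min.

1447 kg/min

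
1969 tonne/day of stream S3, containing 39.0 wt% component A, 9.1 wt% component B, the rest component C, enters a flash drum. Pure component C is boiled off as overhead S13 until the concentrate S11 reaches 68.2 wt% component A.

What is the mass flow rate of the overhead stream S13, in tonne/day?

843 tonne/day

component A is conserved: 1969×0.390 = 767.91 tonne/day all reports to the concentrate.
Concentrate = 767.91/(target fraction) = 1126 tonne/day.
Overhead = 1969 − 1126 = 843.03 tonne/day.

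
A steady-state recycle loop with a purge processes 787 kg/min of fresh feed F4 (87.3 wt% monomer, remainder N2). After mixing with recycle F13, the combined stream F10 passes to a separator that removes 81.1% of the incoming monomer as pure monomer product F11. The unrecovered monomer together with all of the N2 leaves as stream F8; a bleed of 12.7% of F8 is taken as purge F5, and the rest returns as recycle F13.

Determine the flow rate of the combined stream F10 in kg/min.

1610 kg/min

N2 enters only via F4 and leaves only via the purge: 787×0.127 = 0.127×(N2 in F8), and the separator passes all N2, so N2 in F10 = N2 in F8 = 787 kg/min.
monomer in F10: m_A = 787×0.873 + (1−0.127)·(1−0.811)·m_A, so m_A = 687.05/0.8350 = 822.81 kg/min.
F10 = 822.81 + 787 = 1609.8 kg/min.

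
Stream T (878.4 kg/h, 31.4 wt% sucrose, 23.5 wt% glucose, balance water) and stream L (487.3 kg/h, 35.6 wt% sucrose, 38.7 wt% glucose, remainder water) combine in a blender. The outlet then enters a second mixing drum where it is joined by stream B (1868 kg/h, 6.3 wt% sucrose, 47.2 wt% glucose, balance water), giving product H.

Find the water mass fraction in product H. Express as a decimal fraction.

0.430

Overall, product flow = 3233.7 kg/h.
water in = 878.4×0.451 + 487.3×0.257 + 1868×0.465 = 1390 kg/h.
water fraction in H = 0.430.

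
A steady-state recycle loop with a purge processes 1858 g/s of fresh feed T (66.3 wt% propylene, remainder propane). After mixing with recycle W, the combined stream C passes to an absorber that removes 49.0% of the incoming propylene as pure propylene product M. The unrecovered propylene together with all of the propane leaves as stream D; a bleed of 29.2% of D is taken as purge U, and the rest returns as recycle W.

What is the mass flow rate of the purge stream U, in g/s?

propane enters only via T and leaves only via the purge: 1858×0.337 = 0.292×(propane in D), and the absorber passes all propane, so propane in C = propane in D = 2144.3 g/s.
propylene in C: m_A = 1858×0.663 + (1−0.292)·(1−0.490)·m_A, so m_A = 1231.9/0.6389 = 1928 g/s.
D = (1−0.490)×1928 + 2144.3 = 3127.6 g/s.
Purge U = 0.292×3127.6 = 913.27 g/s.

913.3 g/s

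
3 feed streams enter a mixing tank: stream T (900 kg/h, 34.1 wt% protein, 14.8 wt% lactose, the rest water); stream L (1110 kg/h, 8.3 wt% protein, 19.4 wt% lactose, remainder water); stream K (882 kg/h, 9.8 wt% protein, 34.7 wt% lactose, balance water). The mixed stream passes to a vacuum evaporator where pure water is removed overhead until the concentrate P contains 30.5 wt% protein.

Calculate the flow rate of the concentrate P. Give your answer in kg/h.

1592 kg/h

protein entering = 900×0.341 + 1110×0.083 + 882×0.098 = 485.47 kg/h.
All protein reports to P, so P = 485.47/0.305 = 1591.7 kg/h.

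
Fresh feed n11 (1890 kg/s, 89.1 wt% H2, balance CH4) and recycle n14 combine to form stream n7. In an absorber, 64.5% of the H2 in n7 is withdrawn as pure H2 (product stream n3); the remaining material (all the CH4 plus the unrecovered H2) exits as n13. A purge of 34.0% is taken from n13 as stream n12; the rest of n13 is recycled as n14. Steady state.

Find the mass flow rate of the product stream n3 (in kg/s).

H2 in n7: m_A = 1890×0.891 + (1−0.340)·(1−0.645)·m_A, so m_A = 1684/0.7657 = 2199.3 kg/s.
Product n3 = 0.645×2199.3 = 1418.5 kg/s.

1419 kg/s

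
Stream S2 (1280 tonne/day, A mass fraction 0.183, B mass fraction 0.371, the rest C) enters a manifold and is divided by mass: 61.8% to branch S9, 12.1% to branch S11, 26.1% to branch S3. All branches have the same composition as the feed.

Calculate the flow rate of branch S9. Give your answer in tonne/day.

Branch S9 flow = 0.618×1280 = 791.04 tonne/day.

791 tonne/day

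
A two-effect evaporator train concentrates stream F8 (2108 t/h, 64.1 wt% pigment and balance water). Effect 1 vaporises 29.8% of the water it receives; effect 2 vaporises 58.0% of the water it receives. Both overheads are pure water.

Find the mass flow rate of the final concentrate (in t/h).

water in feed = 2108×0.359 = 756.77 t/h.
After stage 1: water left = (1−0.298)×756.77 = 531.25; stream total = 1882.5 t/h.
After stage 2: water left = (1−0.580)×531.25 = 223.13; final concentrate = 1574.4 t/h.

1574 t/h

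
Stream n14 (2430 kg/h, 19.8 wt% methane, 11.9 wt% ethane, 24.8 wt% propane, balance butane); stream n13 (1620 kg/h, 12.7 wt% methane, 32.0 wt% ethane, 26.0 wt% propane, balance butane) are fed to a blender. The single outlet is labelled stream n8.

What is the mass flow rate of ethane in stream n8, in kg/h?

807.6 kg/h

ethane out = ethane in = 2430×0.119 + 1620×0.320 = 807.57 kg/h.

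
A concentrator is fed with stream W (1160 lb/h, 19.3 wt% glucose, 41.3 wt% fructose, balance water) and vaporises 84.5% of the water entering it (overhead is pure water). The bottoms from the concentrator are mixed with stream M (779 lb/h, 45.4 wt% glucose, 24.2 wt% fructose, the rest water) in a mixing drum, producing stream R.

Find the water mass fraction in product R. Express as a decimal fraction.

Vapour removed = 0.845×0.394×1160 = 386.2 lb/h; concentrate = 773.8 lb/h.
water reaching the mixer = 70.841 (from concentrate) + 779×0.304 = 307.66 lb/h.
Product flow = 773.8 + 779 = 1552.8 lb/h; water fraction = 0.198.

0.198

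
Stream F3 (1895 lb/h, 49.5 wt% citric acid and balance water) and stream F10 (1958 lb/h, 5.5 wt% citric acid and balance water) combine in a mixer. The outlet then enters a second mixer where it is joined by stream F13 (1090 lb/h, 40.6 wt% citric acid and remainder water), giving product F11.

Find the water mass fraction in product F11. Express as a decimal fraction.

0.699

Overall, product flow = 4943 lb/h.
water in = 1895×0.505 + 1958×0.945 + 1090×0.594 = 3454.7 lb/h.
water fraction in F11 = 0.699.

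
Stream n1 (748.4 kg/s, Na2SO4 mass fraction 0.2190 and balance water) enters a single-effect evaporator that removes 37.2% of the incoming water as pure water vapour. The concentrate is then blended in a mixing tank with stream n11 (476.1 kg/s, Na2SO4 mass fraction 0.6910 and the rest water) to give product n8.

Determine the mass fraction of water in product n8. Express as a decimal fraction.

Vapour removed = 0.372×0.781×748.4 = 217.43 kg/s; concentrate = 530.97 kg/s.
water reaching the mixer = 367.07 (from concentrate) + 476.1×0.309 = 514.18 kg/s.
Product flow = 530.97 + 476.1 = 1007.1 kg/s; water fraction = 0.5106.

0.5106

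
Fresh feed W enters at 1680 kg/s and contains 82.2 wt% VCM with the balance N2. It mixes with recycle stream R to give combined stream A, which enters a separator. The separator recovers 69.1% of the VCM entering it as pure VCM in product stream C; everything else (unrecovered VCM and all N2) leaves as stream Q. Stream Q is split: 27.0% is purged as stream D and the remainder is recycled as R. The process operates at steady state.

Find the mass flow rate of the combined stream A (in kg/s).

N2 enters only via W and leaves only via the purge: 1680×0.178 = 0.270×(N2 in Q), and the separator passes all N2, so N2 in A = N2 in Q = 1107.6 kg/s.
VCM in A: m_A = 1680×0.822 + (1−0.270)·(1−0.691)·m_A, so m_A = 1381/0.7744 = 1783.2 kg/s.
A = 1783.2 + 1107.6 = 2890.8 kg/s.

2891 kg/s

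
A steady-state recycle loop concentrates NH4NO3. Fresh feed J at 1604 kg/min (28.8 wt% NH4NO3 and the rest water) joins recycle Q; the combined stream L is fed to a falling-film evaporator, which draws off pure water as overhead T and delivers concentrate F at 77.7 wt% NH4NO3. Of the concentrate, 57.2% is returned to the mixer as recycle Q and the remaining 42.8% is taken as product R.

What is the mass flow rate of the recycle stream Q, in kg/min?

Overall NH4NO3 balance (none leaves overhead): NH4NO3 in fresh feed = NH4NO3 in product, i.e. 1604×0.288 = (1−0.572)·F·0.777.
F = 461.95/(0.777×0.428) = 1389.1 kg/min.
Recycle Q = 0.572×1389.1 = 794.56 kg/min.

794.6 kg/min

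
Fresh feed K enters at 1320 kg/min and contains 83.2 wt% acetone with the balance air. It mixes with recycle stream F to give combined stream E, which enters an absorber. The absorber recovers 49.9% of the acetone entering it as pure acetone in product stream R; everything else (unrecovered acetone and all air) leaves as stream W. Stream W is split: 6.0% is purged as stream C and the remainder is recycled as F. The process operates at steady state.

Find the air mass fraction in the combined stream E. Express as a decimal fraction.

0.640

air enters only via K and leaves only via the purge: 1320×0.168 = 0.060×(air in W), and the absorber passes all air, so air in E = air in W = 3696 kg/min.
acetone in E: m_A = 1320×0.832 + (1−0.060)·(1−0.499)·m_A, so m_A = 1098.2/0.5291 = 2075.8 kg/min.
E = 2075.8 + 3696 = 5771.8 kg/min.
air fraction in E = 3696/5771.8 = 0.640.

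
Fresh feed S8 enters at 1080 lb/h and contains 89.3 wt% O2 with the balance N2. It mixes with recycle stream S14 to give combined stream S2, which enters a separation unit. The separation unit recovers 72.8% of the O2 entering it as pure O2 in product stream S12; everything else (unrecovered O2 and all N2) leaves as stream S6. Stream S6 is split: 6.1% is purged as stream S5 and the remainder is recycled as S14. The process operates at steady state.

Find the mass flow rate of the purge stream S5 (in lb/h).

137.1 lb/h

N2 enters only via S8 and leaves only via the purge: 1080×0.107 = 0.061×(N2 in S6), and the separation unit passes all N2, so N2 in S2 = N2 in S6 = 1894.4 lb/h.
O2 in S2: m_A = 1080×0.893 + (1−0.061)·(1−0.728)·m_A, so m_A = 964.44/0.7446 = 1295.3 lb/h.
S6 = (1−0.728)×1295.3 + 1894.4 = 2246.7 lb/h.
Purge S5 = 0.061×2246.7 = 137.05 lb/h.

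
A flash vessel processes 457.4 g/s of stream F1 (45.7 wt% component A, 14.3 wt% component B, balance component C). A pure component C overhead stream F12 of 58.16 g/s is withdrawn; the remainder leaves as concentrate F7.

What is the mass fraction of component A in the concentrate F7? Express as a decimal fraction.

component A is not removed: 457.4×0.457 = 209.03 g/s of component A enters F7.
Concentrate = 457.4 − 58.16 = 399.24 g/s.
Mass fraction = 209.03/399.24 = 0.5236.

0.5236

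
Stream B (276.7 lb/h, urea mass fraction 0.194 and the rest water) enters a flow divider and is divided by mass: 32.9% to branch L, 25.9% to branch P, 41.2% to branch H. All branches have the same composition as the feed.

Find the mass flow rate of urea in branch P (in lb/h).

13.9 lb/h

Branch P total = 0.259×276.7 = 71.665 lb/h.
urea in P = 0.194×71.665 = 13.903 lb/h.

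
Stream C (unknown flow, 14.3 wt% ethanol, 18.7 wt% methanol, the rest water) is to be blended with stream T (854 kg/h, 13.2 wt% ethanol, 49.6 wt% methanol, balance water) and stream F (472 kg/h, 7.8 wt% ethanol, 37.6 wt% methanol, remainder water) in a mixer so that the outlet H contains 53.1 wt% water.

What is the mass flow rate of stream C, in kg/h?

Let C be the unknown flow. Total out = 1326 + C.
water balance: 575.4 + 0.670·C = 0.531·(1326 + C)
(0.670 − 0.531)·C = 0.531×1326 − 575.4 = 128.71
C = 128.71 / 0.139 = 925.94 kg/h

925.9 kg/h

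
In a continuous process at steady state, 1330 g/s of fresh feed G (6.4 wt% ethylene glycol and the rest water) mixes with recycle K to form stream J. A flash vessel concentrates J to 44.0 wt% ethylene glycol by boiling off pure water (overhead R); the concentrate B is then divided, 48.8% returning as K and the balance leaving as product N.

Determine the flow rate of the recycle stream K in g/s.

Overall ethylene glycol balance (none leaves overhead): ethylene glycol in fresh feed = ethylene glycol in product, i.e. 1330×0.064 = (1−0.488)·B·0.440.
B = 85.12/(0.440×0.512) = 377.84 g/s.
Recycle K = 0.488×377.84 = 184.39 g/s.

184.4 g/s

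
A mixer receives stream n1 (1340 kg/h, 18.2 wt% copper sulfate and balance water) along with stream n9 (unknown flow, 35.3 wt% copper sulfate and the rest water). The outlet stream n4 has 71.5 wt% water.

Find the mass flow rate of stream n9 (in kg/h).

Let n9 be the unknown flow. Total out = 1340 + n9.
water balance: 1096.1 + 0.647·n9 = 0.715·(1340 + n9)
(0.647 − 0.715)·n9 = 0.715×1340 − 1096.1 = -138.02
n9 = -138.02 / -0.068 = 2029.7 kg/h

2030 kg/h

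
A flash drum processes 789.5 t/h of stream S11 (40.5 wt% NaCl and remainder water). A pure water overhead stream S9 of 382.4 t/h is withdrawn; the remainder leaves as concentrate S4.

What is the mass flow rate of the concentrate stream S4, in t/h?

Concentrate = 789.5 − 382.4 = 407.1 t/h.

407.1 t/h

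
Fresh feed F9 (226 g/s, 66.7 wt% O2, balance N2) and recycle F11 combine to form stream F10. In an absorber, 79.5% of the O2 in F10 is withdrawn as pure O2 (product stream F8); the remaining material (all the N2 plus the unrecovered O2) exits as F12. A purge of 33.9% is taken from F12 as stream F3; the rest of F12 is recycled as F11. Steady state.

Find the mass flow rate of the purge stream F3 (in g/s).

N2 enters only via F9 and leaves only via the purge: 226×0.333 = 0.339×(N2 in F12), and the absorber passes all N2, so N2 in F10 = N2 in F12 = 222 g/s.
O2 in F10: m_A = 226×0.667 + (1−0.339)·(1−0.795)·m_A, so m_A = 150.74/0.8645 = 174.37 g/s.
F12 = (1−0.795)×174.37 + 222 = 257.75 g/s.
Purge F3 = 0.339×257.75 = 87.376 g/s.

87.38 g/s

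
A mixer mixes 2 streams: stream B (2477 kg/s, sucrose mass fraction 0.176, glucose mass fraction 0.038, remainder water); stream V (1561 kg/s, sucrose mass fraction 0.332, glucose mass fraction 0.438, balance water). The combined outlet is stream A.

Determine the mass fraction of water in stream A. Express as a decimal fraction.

Total flow out = 2477 + 1561 = 4038 kg/s.
water in = 2477×0.786 + 1561×0.230 = 2306 kg/s.
water mass fraction in A = 2306/4038 = 0.571.

0.571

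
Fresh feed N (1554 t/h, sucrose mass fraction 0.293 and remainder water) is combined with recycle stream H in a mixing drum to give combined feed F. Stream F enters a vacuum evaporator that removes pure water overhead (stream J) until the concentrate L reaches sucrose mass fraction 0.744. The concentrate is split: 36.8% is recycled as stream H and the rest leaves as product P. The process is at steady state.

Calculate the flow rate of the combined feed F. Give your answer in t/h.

1910 t/h

Overall sucrose balance (none leaves overhead): sucrose in fresh feed = sucrose in product, i.e. 1554×0.293 = (1−0.368)·L·0.744.
L = 455.32/(0.744×0.632) = 968.34 t/h.
Recycle H = 0.368×968.34 = 356.35 t/h.
Combined feed F = 1554 + 356.35 = 1910.3 t/h.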